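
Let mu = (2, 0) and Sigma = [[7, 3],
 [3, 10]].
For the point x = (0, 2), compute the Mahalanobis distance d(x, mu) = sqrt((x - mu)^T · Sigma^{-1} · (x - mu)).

Step 1 — centre the observation: (x - mu) = (-2, 2).

Step 2 — invert Sigma. det(Sigma) = 7·10 - (3)² = 61.
  Sigma^{-1} = (1/det) · [[d, -b], [-b, a]] = [[0.1639, -0.0492],
 [-0.0492, 0.1148]].

Step 3 — form the quadratic (x - mu)^T · Sigma^{-1} · (x - mu):
  Sigma^{-1} · (x - mu) = (-0.4262, 0.3279).
  (x - mu)^T · [Sigma^{-1} · (x - mu)] = (-2)·(-0.4262) + (2)·(0.3279) = 1.5082.

Step 4 — take square root: d = √(1.5082) ≈ 1.2281.

d(x, mu) = √(1.5082) ≈ 1.2281


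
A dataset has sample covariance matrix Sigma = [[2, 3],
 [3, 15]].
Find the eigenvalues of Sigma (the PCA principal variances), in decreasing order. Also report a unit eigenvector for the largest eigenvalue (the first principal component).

Step 1 — characteristic polynomial of 2×2 Sigma:
  det(Sigma - λI) = λ² - trace · λ + det = 0.
  trace = 2 + 15 = 17, det = 2·15 - (3)² = 21.
Step 2 — discriminant:
  Δ = trace² - 4·det = 289 - 84 = 205.
Step 3 — eigenvalues:
  λ = (trace ± √Δ)/2 = (17 ± 14.3178)/2,
  λ_1 = 15.6589,  λ_2 = 1.3411.

Step 4 — unit eigenvector for λ_1: solve (Sigma - λ_1 I)v = 0. First row:
  (2 - 15.6589)·v_x + (3)·v_y = 0, i.e. (-13.6589)·v_x + (3)·v_y = 0,
  so v ∝ (b, λ_1 - a) = (3, 13.6589) = u.
  ||u|| = √((3)² + (13.6589)²) = √(195.5658) ≈ 13.9845,
  v_1 = u/||u|| ≈ (0.2145, 0.9767) (||v_1|| = 1).

λ_1 = 15.6589,  λ_2 = 1.3411;  v_1 ≈ (0.2145, 0.9767)


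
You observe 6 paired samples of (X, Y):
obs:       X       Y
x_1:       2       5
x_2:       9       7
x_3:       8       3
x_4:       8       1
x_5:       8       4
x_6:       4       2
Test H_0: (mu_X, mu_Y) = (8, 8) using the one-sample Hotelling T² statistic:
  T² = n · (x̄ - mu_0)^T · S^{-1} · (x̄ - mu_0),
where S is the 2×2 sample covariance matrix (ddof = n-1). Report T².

Step 1 — sample mean vector:
  mean(X) = (2 + 9 + 8 + 8 + 8 + 4) / 6 = 39/6 = 6.5
  mean(Y) = (5 + 7 + 3 + 1 + 4 + 2) / 6 = 22/6 = 3.6667
  x̄ = (6.5, 3.6667),  deviation x̄ - mu_0 = (6.5, 3.6667) - (8, 8) = (-1.5, -4.3333).

Step 2 — sample covariance matrix, S[i,j] = (1/(n-1)) · Σ_k (x_{k,i} - mean_i) · (x_{k,j} - mean_j), divisor n-1 = 5:
  S[X,X] = ((-4.5)·(-4.5) + (2.5)·(2.5) + (1.5)·(1.5) + (1.5)·(1.5) + (1.5)·(1.5) + (-2.5)·(-2.5)) / 5 = 39.5/5 = 7.9
  S[X,Y] = ((-4.5)·(1.3333) + (2.5)·(3.3333) + (1.5)·(-0.6667) + (1.5)·(-2.6667) + (1.5)·(0.3333) + (-2.5)·(-1.6667)) / 5 = 2/5 = 0.4
  S[Y,Y] = ((1.3333)·(1.3333) + (3.3333)·(3.3333) + (-0.6667)·(-0.6667) + (-2.6667)·(-2.6667) + (0.3333)·(0.3333) + (-1.6667)·(-1.6667)) / 5 = 23.3333/5 = 4.6667
  S = [[7.9, 0.4],
 [0.4, 4.6667]].

Step 3 — invert S. det(S) = 7.9·4.6667 - (0.4)² = 36.7067.
  S^{-1} = (1/det) · [[d, -b], [-b, a]] = [[0.1271, -0.0109],
 [-0.0109, 0.2152]].

Step 4 — quadratic form (x̄ - mu_0)^T · S^{-1} · (x̄ - mu_0):
  S^{-1} · (x̄ - mu_0) = (-0.1435, -0.9163),
  (x̄ - mu_0)^T · [...] = (-1.5)·(-0.1435) + (-4.3333)·(-0.9163) = 4.1857.

Step 5 — scale by n: T² = 6 · 4.1857 = 25.1144.

T² ≈ 25.1144


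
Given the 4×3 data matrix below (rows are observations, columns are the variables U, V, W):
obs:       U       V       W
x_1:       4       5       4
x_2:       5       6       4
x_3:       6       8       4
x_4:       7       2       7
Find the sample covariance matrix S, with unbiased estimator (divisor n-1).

Step 1 — column means:
  mean(U) = (4 + 5 + 6 + 7) / 4 = 22/4 = 5.5
  mean(V) = (5 + 6 + 8 + 2) / 4 = 21/4 = 5.25
  mean(W) = (4 + 4 + 4 + 7) / 4 = 19/4 = 4.75

Step 2 — sample covariance S[i,j] = (1/(n-1)) · Σ_k (x_{k,i} - mean_i) · (x_{k,j} - mean_j), with n-1 = 3.
  S[U,U] = ((-1.5)·(-1.5) + (-0.5)·(-0.5) + (0.5)·(0.5) + (1.5)·(1.5)) / 3 = 5/3 = 1.6667
  S[U,V] = ((-1.5)·(-0.25) + (-0.5)·(0.75) + (0.5)·(2.75) + (1.5)·(-3.25)) / 3 = -3.5/3 = -1.1667
  S[U,W] = ((-1.5)·(-0.75) + (-0.5)·(-0.75) + (0.5)·(-0.75) + (1.5)·(2.25)) / 3 = 4.5/3 = 1.5
  S[V,V] = ((-0.25)·(-0.25) + (0.75)·(0.75) + (2.75)·(2.75) + (-3.25)·(-3.25)) / 3 = 18.75/3 = 6.25
  S[V,W] = ((-0.25)·(-0.75) + (0.75)·(-0.75) + (2.75)·(-0.75) + (-3.25)·(2.25)) / 3 = -9.75/3 = -3.25
  S[W,W] = ((-0.75)·(-0.75) + (-0.75)·(-0.75) + (-0.75)·(-0.75) + (2.25)·(2.25)) / 3 = 6.75/3 = 2.25

S is symmetric (S[j,i] = S[i,j]). Assembling:

S = [[1.6667, -1.1667, 1.5],
 [-1.1667, 6.25, -3.25],
 [1.5, -3.25, 2.25]]


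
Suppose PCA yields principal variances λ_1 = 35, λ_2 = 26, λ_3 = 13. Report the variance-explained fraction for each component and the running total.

Step 1 — total variance = trace(Sigma) = Σ λ_i = 35 + 26 + 13 = 74.

Step 2 — fraction explained by component i = λ_i / Σ λ:
  PC1: 35/74 = 0.473
  PC2: 26/74 = 0.3514
  PC3: 13/74 = 0.1757

Step 3 — cumulative fraction after k components = (λ_1 + ... + λ_k) / Σ λ:
  k = 1: 35/74 = 0.473
  k = 2: (35 + 26)/74 = 61/74 = 0.8243
  k = 3: (35 + 26 + 13)/74 = 74/74 = 1

Summary (fraction, with percent):

explained: PC1 0.473 (47.3%), PC2 0.3514 (35.14%), PC3 0.1757 (17.57%);  cumulative: 0.473, 0.8243, 1


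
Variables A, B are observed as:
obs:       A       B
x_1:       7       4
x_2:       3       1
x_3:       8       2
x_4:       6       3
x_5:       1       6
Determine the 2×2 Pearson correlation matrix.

Step 1 — column means:
  mean(A) = (7 + 3 + 8 + 6 + 1) / 5 = 25/5 = 5
  mean(B) = (4 + 1 + 2 + 3 + 6) / 5 = 16/5 = 3.2

Step 2 — sample variances and covariances s[i,j] = (1/(n-1)) · Σ_k (x_{k,i} - mean_i) · (x_{k,j} - mean_j), with n-1 = 4:
  s[A,A] = ((2)·(2) + (-2)·(-2) + (3)·(3) + (1)·(1) + (-4)·(-4)) / 4 = 34/4 = 8.5
  s[A,B] = ((2)·(0.8) + (-2)·(-2.2) + (3)·(-1.2) + (1)·(-0.2) + (-4)·(2.8)) / 4 = -9/4 = -2.25
  s[B,B] = ((0.8)·(0.8) + (-2.2)·(-2.2) + (-1.2)·(-1.2) + (-0.2)·(-0.2) + (2.8)·(2.8)) / 4 = 14.8/4 = 3.7
  Sample standard deviations s_i = √(s[i,i]):
  s(A) = √(8.5) = 2.9155
  s(B) = √(3.7) = 1.9235

Step 3 — r_{ij} = s_{ij} / (s_i · s_j):
  r[A,A] = 1 (diagonal).
  r[A,B] = -2.25 / (2.9155 · 1.9235) = -2.25 / 5.608 = -0.4012
  r[B,B] = 1 (diagonal).

R is symmetric with unit diagonal. Assembling:

R = [[1, -0.4012],
 [-0.4012, 1]]


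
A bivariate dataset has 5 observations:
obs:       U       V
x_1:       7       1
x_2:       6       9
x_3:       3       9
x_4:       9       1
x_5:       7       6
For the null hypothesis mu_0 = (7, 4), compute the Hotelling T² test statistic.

Step 1 — sample mean vector:
  mean(U) = (7 + 6 + 3 + 9 + 7) / 5 = 32/5 = 6.4
  mean(V) = (1 + 9 + 9 + 1 + 6) / 5 = 26/5 = 5.2
  x̄ = (6.4, 5.2),  deviation x̄ - mu_0 = (6.4, 5.2) - (7, 4) = (-0.6, 1.2).

Step 2 — sample covariance matrix, S[i,j] = (1/(n-1)) · Σ_k (x_{k,i} - mean_i) · (x_{k,j} - mean_j), divisor n-1 = 4:
  S[U,U] = ((0.6)·(0.6) + (-0.4)·(-0.4) + (-3.4)·(-3.4) + (2.6)·(2.6) + (0.6)·(0.6)) / 4 = 19.2/4 = 4.8
  S[U,V] = ((0.6)·(-4.2) + (-0.4)·(3.8) + (-3.4)·(3.8) + (2.6)·(-4.2) + (0.6)·(0.8)) / 4 = -27.4/4 = -6.85
  S[V,V] = ((-4.2)·(-4.2) + (3.8)·(3.8) + (3.8)·(3.8) + (-4.2)·(-4.2) + (0.8)·(0.8)) / 4 = 64.8/4 = 16.2
  S = [[4.8, -6.85],
 [-6.85, 16.2]].

Step 3 — invert S. det(S) = 4.8·16.2 - (-6.85)² = 30.8375.
  S^{-1} = (1/det) · [[d, -b], [-b, a]] = [[0.5253, 0.2221],
 [0.2221, 0.1557]].

Step 4 — quadratic form (x̄ - mu_0)^T · S^{-1} · (x̄ - mu_0):
  S^{-1} · (x̄ - mu_0) = (-0.0486, 0.0535),
  (x̄ - mu_0)^T · [...] = (-0.6)·(-0.0486) + (1.2)·(0.0535) = 0.0934.

Step 5 — scale by n: T² = 5 · 0.0934 = 0.467.

T² ≈ 0.467


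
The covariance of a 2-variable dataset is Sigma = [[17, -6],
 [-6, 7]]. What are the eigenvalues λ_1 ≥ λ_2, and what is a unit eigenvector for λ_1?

Step 1 — characteristic polynomial of 2×2 Sigma:
  det(Sigma - λI) = λ² - trace · λ + det = 0.
  trace = 17 + 7 = 24, det = 17·7 - (-6)² = 83.
Step 2 — discriminant:
  Δ = trace² - 4·det = 576 - 332 = 244.
Step 3 — eigenvalues:
  λ = (trace ± √Δ)/2 = (24 ± 15.6205)/2,
  λ_1 = 19.8102,  λ_2 = 4.1898.

Step 4 — unit eigenvector for λ_1: solve (Sigma - λ_1 I)v = 0. First row:
  (17 - 19.8102)·v_x + (-6)·v_y = 0, i.e. (-2.8102)·v_x + (-6)·v_y = 0,
  so v ∝ (b, λ_1 - a) = (-6, 2.8102); multiply by -1 so the first entry is positive: u = (6, -2.8102).
  ||u|| = √((6)² + (-2.8102)²) = √(43.8975) ≈ 6.6255,
  v_1 = u/||u|| ≈ (0.9056, -0.4242) (||v_1|| = 1).

λ_1 = 19.8102,  λ_2 = 4.1898;  v_1 ≈ (0.9056, -0.4242)


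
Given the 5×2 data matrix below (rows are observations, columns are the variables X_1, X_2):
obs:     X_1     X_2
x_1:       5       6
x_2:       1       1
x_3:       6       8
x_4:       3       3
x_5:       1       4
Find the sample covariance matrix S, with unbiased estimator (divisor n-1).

Step 1 — column means:
  mean(X_1) = (5 + 1 + 6 + 3 + 1) / 5 = 16/5 = 3.2
  mean(X_2) = (6 + 1 + 8 + 3 + 4) / 5 = 22/5 = 4.4

Step 2 — sample covariance S[i,j] = (1/(n-1)) · Σ_k (x_{k,i} - mean_i) · (x_{k,j} - mean_j), with n-1 = 4.
  S[X_1,X_1] = ((1.8)·(1.8) + (-2.2)·(-2.2) + (2.8)·(2.8) + (-0.2)·(-0.2) + (-2.2)·(-2.2)) / 4 = 20.8/4 = 5.2
  S[X_1,X_2] = ((1.8)·(1.6) + (-2.2)·(-3.4) + (2.8)·(3.6) + (-0.2)·(-1.4) + (-2.2)·(-0.4)) / 4 = 21.6/4 = 5.4
  S[X_2,X_2] = ((1.6)·(1.6) + (-3.4)·(-3.4) + (3.6)·(3.6) + (-1.4)·(-1.4) + (-0.4)·(-0.4)) / 4 = 29.2/4 = 7.3

S is symmetric (S[j,i] = S[i,j]). Assembling:

S = [[5.2, 5.4],
 [5.4, 7.3]]


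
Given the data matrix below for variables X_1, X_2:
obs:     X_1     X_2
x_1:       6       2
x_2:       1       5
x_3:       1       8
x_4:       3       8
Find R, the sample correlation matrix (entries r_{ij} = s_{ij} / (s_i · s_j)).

Step 1 — column means:
  mean(X_1) = (6 + 1 + 1 + 3) / 4 = 11/4 = 2.75
  mean(X_2) = (2 + 5 + 8 + 8) / 4 = 23/4 = 5.75

Step 2 — sample variances and covariances s[i,j] = (1/(n-1)) · Σ_k (x_{k,i} - mean_i) · (x_{k,j} - mean_j), with n-1 = 3:
  s[X_1,X_1] = ((3.25)·(3.25) + (-1.75)·(-1.75) + (-1.75)·(-1.75) + (0.25)·(0.25)) / 3 = 16.75/3 = 5.5833
  s[X_1,X_2] = ((3.25)·(-3.75) + (-1.75)·(-0.75) + (-1.75)·(2.25) + (0.25)·(2.25)) / 3 = -14.25/3 = -4.75
  s[X_2,X_2] = ((-3.75)·(-3.75) + (-0.75)·(-0.75) + (2.25)·(2.25) + (2.25)·(2.25)) / 3 = 24.75/3 = 8.25
  Sample standard deviations s_i = √(s[i,i]):
  s(X_1) = √(5.5833) = 2.3629
  s(X_2) = √(8.25) = 2.8723

Step 3 — r_{ij} = s_{ij} / (s_i · s_j):
  r[X_1,X_1] = 1 (diagonal).
  r[X_1,X_2] = -4.75 / (2.3629 · 2.8723) = -4.75 / 6.7869 = -0.6999
  r[X_2,X_2] = 1 (diagonal).

R is symmetric with unit diagonal. Assembling:

R = [[1, -0.6999],
 [-0.6999, 1]]


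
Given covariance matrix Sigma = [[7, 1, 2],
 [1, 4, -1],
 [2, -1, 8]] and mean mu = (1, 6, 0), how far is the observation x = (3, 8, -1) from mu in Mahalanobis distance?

Step 1 — centre the observation: (x - mu) = (2, 2, -1).

Step 2 — invert Sigma (cofactor / det for 3×3, or solve directly):
  Sigma^{-1} = [[0.164, -0.0529, -0.0476],
 [-0.0529, 0.2751, 0.0476],
 [-0.0476, 0.0476, 0.1429]].

Step 3 — form the quadratic (x - mu)^T · Sigma^{-1} · (x - mu):
  Sigma^{-1} · (x - mu) = (0.2698, 0.3968, -0.1429).
  (x - mu)^T · [Sigma^{-1} · (x - mu)] = (2)·(0.2698) + (2)·(0.3968) + (-1)·(-0.1429) = 1.4762.

Step 4 — take square root: d = √(1.4762) ≈ 1.215.

d(x, mu) = √(1.4762) ≈ 1.215


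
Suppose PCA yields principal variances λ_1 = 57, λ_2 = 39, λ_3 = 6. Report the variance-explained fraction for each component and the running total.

Step 1 — total variance = trace(Sigma) = Σ λ_i = 57 + 39 + 6 = 102.

Step 2 — fraction explained by component i = λ_i / Σ λ:
  PC1: 57/102 = 0.5588
  PC2: 39/102 = 0.3824
  PC3: 6/102 = 0.0588

Step 3 — cumulative fraction after k components = (λ_1 + ... + λ_k) / Σ λ:
  k = 1: 57/102 = 0.5588
  k = 2: (57 + 39)/102 = 96/102 = 0.9412
  k = 3: (57 + 39 + 6)/102 = 102/102 = 1

Summary (fraction, with percent):

explained: PC1 0.5588 (55.88%), PC2 0.3824 (38.24%), PC3 0.0588 (5.88%);  cumulative: 0.5588, 0.9412, 1


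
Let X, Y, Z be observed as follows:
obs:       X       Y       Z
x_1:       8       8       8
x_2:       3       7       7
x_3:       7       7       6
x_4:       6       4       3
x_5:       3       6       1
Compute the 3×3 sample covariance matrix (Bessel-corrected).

Step 1 — column means:
  mean(X) = (8 + 3 + 7 + 6 + 3) / 5 = 27/5 = 5.4
  mean(Y) = (8 + 7 + 7 + 4 + 6) / 5 = 32/5 = 6.4
  mean(Z) = (8 + 7 + 6 + 3 + 1) / 5 = 25/5 = 5

Step 2 — sample covariance S[i,j] = (1/(n-1)) · Σ_k (x_{k,i} - mean_i) · (x_{k,j} - mean_j), with n-1 = 4.
  S[X,X] = ((2.6)·(2.6) + (-2.4)·(-2.4) + (1.6)·(1.6) + (0.6)·(0.6) + (-2.4)·(-2.4)) / 4 = 21.2/4 = 5.3
  S[X,Y] = ((2.6)·(1.6) + (-2.4)·(0.6) + (1.6)·(0.6) + (0.6)·(-2.4) + (-2.4)·(-0.4)) / 4 = 3.2/4 = 0.8
  S[X,Z] = ((2.6)·(3) + (-2.4)·(2) + (1.6)·(1) + (0.6)·(-2) + (-2.4)·(-4)) / 4 = 13/4 = 3.25
  S[Y,Y] = ((1.6)·(1.6) + (0.6)·(0.6) + (0.6)·(0.6) + (-2.4)·(-2.4) + (-0.4)·(-0.4)) / 4 = 9.2/4 = 2.3
  S[Y,Z] = ((1.6)·(3) + (0.6)·(2) + (0.6)·(1) + (-2.4)·(-2) + (-0.4)·(-4)) / 4 = 13/4 = 3.25
  S[Z,Z] = ((3)·(3) + (2)·(2) + (1)·(1) + (-2)·(-2) + (-4)·(-4)) / 4 = 34/4 = 8.5

S is symmetric (S[j,i] = S[i,j]). Assembling:

S = [[5.3, 0.8, 3.25],
 [0.8, 2.3, 3.25],
 [3.25, 3.25, 8.5]]


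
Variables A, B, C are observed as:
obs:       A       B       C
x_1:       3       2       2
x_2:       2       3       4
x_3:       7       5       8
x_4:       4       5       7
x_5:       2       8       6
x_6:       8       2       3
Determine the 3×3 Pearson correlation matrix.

Step 1 — column means:
  mean(A) = (3 + 2 + 7 + 4 + 2 + 8) / 6 = 26/6 = 4.3333
  mean(B) = (2 + 3 + 5 + 5 + 8 + 2) / 6 = 25/6 = 4.1667
  mean(C) = (2 + 4 + 8 + 7 + 6 + 3) / 6 = 30/6 = 5

Step 2 — sample variances and covariances s[i,j] = (1/(n-1)) · Σ_k (x_{k,i} - mean_i) · (x_{k,j} - mean_j), with n-1 = 5:
  s[A,A] = ((-1.3333)·(-1.3333) + (-2.3333)·(-2.3333) + (2.6667)·(2.6667) + (-0.3333)·(-0.3333) + (-2.3333)·(-2.3333) + (3.6667)·(3.6667)) / 5 = 33.3333/5 = 6.6667
  s[A,B] = ((-1.3333)·(-2.1667) + (-2.3333)·(-1.1667) + (2.6667)·(0.8333) + (-0.3333)·(0.8333) + (-2.3333)·(3.8333) + (3.6667)·(-2.1667)) / 5 = -9.3333/5 = -1.8667
  s[A,C] = ((-1.3333)·(-3) + (-2.3333)·(-1) + (2.6667)·(3) + (-0.3333)·(2) + (-2.3333)·(1) + (3.6667)·(-2)) / 5 = 4/5 = 0.8
  s[B,B] = ((-2.1667)·(-2.1667) + (-1.1667)·(-1.1667) + (0.8333)·(0.8333) + (0.8333)·(0.8333) + (3.8333)·(3.8333) + (-2.1667)·(-2.1667)) / 5 = 26.8333/5 = 5.3667
  s[B,C] = ((-2.1667)·(-3) + (-1.1667)·(-1) + (0.8333)·(3) + (0.8333)·(2) + (3.8333)·(1) + (-2.1667)·(-2)) / 5 = 20/5 = 4
  s[C,C] = ((-3)·(-3) + (-1)·(-1) + (3)·(3) + (2)·(2) + (1)·(1) + (-2)·(-2)) / 5 = 28/5 = 5.6
  Sample standard deviations s_i = √(s[i,i]):
  s(A) = √(6.6667) = 2.582
  s(B) = √(5.3667) = 2.3166
  s(C) = √(5.6) = 2.3664

Step 3 — r_{ij} = s_{ij} / (s_i · s_j):
  r[A,A] = 1 (diagonal).
  r[A,B] = -1.8667 / (2.582 · 2.3166) = -1.8667 / 5.9815 = -0.3121
  r[A,C] = 0.8 / (2.582 · 2.3664) = 0.8 / 6.1101 = 0.1309
  r[B,B] = 1 (diagonal).
  r[B,C] = 4 / (2.3166 · 2.3664) = 4 / 5.4821 = 0.7296
  r[C,C] = 1 (diagonal).

R is symmetric with unit diagonal. Assembling:

R = [[1, -0.3121, 0.1309],
 [-0.3121, 1, 0.7296],
 [0.1309, 0.7296, 1]]


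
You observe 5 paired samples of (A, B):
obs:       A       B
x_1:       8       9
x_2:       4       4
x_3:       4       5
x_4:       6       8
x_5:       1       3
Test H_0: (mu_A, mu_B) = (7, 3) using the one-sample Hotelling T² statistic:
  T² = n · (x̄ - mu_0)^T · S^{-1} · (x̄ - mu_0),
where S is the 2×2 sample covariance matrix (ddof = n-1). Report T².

Step 1 — sample mean vector:
  mean(A) = (8 + 4 + 4 + 6 + 1) / 5 = 23/5 = 4.6
  mean(B) = (9 + 4 + 5 + 8 + 3) / 5 = 29/5 = 5.8
  x̄ = (4.6, 5.8),  deviation x̄ - mu_0 = (4.6, 5.8) - (7, 3) = (-2.4, 2.8).

Step 2 — sample covariance matrix, S[i,j] = (1/(n-1)) · Σ_k (x_{k,i} - mean_i) · (x_{k,j} - mean_j), divisor n-1 = 4:
  S[A,A] = ((3.4)·(3.4) + (-0.6)·(-0.6) + (-0.6)·(-0.6) + (1.4)·(1.4) + (-3.6)·(-3.6)) / 4 = 27.2/4 = 6.8
  S[A,B] = ((3.4)·(3.2) + (-0.6)·(-1.8) + (-0.6)·(-0.8) + (1.4)·(2.2) + (-3.6)·(-2.8)) / 4 = 25.6/4 = 6.4
  S[B,B] = ((3.2)·(3.2) + (-1.8)·(-1.8) + (-0.8)·(-0.8) + (2.2)·(2.2) + (-2.8)·(-2.8)) / 4 = 26.8/4 = 6.7
  S = [[6.8, 6.4],
 [6.4, 6.7]].

Step 3 — invert S. det(S) = 6.8·6.7 - (6.4)² = 4.6.
  S^{-1} = (1/det) · [[d, -b], [-b, a]] = [[1.4565, -1.3913],
 [-1.3913, 1.4783]].

Step 4 — quadratic form (x̄ - mu_0)^T · S^{-1} · (x̄ - mu_0):
  S^{-1} · (x̄ - mu_0) = (-7.3913, 7.4783),
  (x̄ - mu_0)^T · [...] = (-2.4)·(-7.3913) + (2.8)·(7.4783) = 38.6783.

Step 5 — scale by n: T² = 5 · 38.6783 = 193.3913.

T² ≈ 193.3913


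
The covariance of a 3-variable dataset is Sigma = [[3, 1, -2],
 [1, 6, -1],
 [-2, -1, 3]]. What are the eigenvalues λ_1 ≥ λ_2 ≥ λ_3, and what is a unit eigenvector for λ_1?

Step 1 — characteristic polynomial p(λ) = det(λI - Sigma) = λ³ - tr·λ² + c_1·λ - det, where tr = trace, c_1 = sum of the principal 2×2 minors, det = det(Sigma):
  tr = 3 + 6 + 3 = 12,
  c_1 = (3·6 - (1)²) + (3·3 - (-2)²) + (6·3 - (-1)²) = 17 + 5 + 17 = 39,
  det = 3·(6·3 - (-1)²) - (1)·((1)·3 - (-1)·(-2)) + (-2)·((1)·(-1) - 6·(-2)) = 3·(17) - (1)·(1) + (-2)·(11) = 28.
  So p(λ) = λ³ - 12λ² + 39λ - 28.
Step 2 — look for an integer root (rational root theorem: any rational root is an integer divisor of 28). Testing λ = 1:
  p(1) = 1 - 12 + 39 - 28 = 0  ✓
  Dividing out (λ - 1): p(λ) = (λ - 1)(λ² - 11λ + 28).
Step 3 — remaining eigenvalues from the quadratic λ² - 11λ + 28 = 0:
  Δ = 11² - 4·28 = 121 - 112 = 9,  λ = (11 ± √9)/2 = (11 ± 3)/2 = 7 or 4.
  Sorted: λ_1 = 7,  λ_2 = 4,  λ_3 = 1  (check: sum = 12 = tr ✓).

Step 4 — unit eigenvector for λ_1 = 7: v spans the null space of (Sigma - λ_1 I), whose rows are
  r_1 = (-4, 1, -2),  r_2 = (1, -1, -1),  r_3 = (-2, -1, -4).
  v is orthogonal to every row, so take v ∝ r_1 × r_2 = ((1)·(-1) - (-2)·(-1), (-2)·(1) - (-4)·(-1), (-4)·(-1) - (1)·(1)) = (-3, -6, 3).
  Rescale (divide by 3; multiply by -1 so the first nonzero entry is positive): u = (1, 2, -1).
  ||u|| = √((1)² + (2)² + (-1)²) = √(6) ≈ 2.4495,  v_1 = u/||u|| ≈ (0.4082, 0.8165, -0.4082) (||v_1|| = 1).

λ_1 = 7,  λ_2 = 4,  λ_3 = 1;  v_1 ≈ (0.4082, 0.8165, -0.4082)


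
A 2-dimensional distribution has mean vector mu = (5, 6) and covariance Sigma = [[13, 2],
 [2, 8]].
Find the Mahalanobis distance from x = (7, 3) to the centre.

Step 1 — centre the observation: (x - mu) = (2, -3).

Step 2 — invert Sigma. det(Sigma) = 13·8 - (2)² = 100.
  Sigma^{-1} = (1/det) · [[d, -b], [-b, a]] = [[0.08, -0.02],
 [-0.02, 0.13]].

Step 3 — form the quadratic (x - mu)^T · Sigma^{-1} · (x - mu):
  Sigma^{-1} · (x - mu) = (0.22, -0.43).
  (x - mu)^T · [Sigma^{-1} · (x - mu)] = (2)·(0.22) + (-3)·(-0.43) = 1.73.

Step 4 — take square root: d = √(1.73) ≈ 1.3153.

d(x, mu) = √(1.73) ≈ 1.3153


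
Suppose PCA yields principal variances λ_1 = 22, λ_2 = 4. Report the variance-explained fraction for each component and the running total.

Step 1 — total variance = trace(Sigma) = Σ λ_i = 22 + 4 = 26.

Step 2 — fraction explained by component i = λ_i / Σ λ:
  PC1: 22/26 = 0.8462
  PC2: 4/26 = 0.1538

Step 3 — cumulative fraction after k components = (λ_1 + ... + λ_k) / Σ λ:
  k = 1: 22/26 = 0.8462
  k = 2: (22 + 4)/26 = 26/26 = 1

Summary (fraction, with percent):

explained: PC1 0.8462 (84.62%), PC2 0.1538 (15.38%);  cumulative: 0.8462, 1


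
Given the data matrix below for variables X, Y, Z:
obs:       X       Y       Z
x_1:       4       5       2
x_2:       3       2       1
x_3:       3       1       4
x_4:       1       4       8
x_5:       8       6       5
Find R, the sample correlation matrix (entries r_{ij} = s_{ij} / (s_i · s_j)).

Step 1 — column means:
  mean(X) = (4 + 3 + 3 + 1 + 8) / 5 = 19/5 = 3.8
  mean(Y) = (5 + 2 + 1 + 4 + 6) / 5 = 18/5 = 3.6
  mean(Z) = (2 + 1 + 4 + 8 + 5) / 5 = 20/5 = 4

Step 2 — sample variances and covariances s[i,j] = (1/(n-1)) · Σ_k (x_{k,i} - mean_i) · (x_{k,j} - mean_j), with n-1 = 4:
  s[X,X] = ((0.2)·(0.2) + (-0.8)·(-0.8) + (-0.8)·(-0.8) + (-2.8)·(-2.8) + (4.2)·(4.2)) / 4 = 26.8/4 = 6.7
  s[X,Y] = ((0.2)·(1.4) + (-0.8)·(-1.6) + (-0.8)·(-2.6) + (-2.8)·(0.4) + (4.2)·(2.4)) / 4 = 12.6/4 = 3.15
  s[X,Z] = ((0.2)·(-2) + (-0.8)·(-3) + (-0.8)·(0) + (-2.8)·(4) + (4.2)·(1)) / 4 = -5/4 = -1.25
  s[Y,Y] = ((1.4)·(1.4) + (-1.6)·(-1.6) + (-2.6)·(-2.6) + (0.4)·(0.4) + (2.4)·(2.4)) / 4 = 17.2/4 = 4.3
  s[Y,Z] = ((1.4)·(-2) + (-1.6)·(-3) + (-2.6)·(0) + (0.4)·(4) + (2.4)·(1)) / 4 = 6/4 = 1.5
  s[Z,Z] = ((-2)·(-2) + (-3)·(-3) + (0)·(0) + (4)·(4) + (1)·(1)) / 4 = 30/4 = 7.5
  Sample standard deviations s_i = √(s[i,i]):
  s(X) = √(6.7) = 2.5884
  s(Y) = √(4.3) = 2.0736
  s(Z) = √(7.5) = 2.7386

Step 3 — r_{ij} = s_{ij} / (s_i · s_j):
  r[X,X] = 1 (diagonal).
  r[X,Y] = 3.15 / (2.5884 · 2.0736) = 3.15 / 5.3675 = 0.5869
  r[X,Z] = -1.25 / (2.5884 · 2.7386) = -1.25 / 7.0887 = -0.1763
  r[Y,Y] = 1 (diagonal).
  r[Y,Z] = 1.5 / (2.0736 · 2.7386) = 1.5 / 5.6789 = 0.2641
  r[Z,Z] = 1 (diagonal).

R is symmetric with unit diagonal. Assembling:

R = [[1, 0.5869, -0.1763],
 [0.5869, 1, 0.2641],
 [-0.1763, 0.2641, 1]]


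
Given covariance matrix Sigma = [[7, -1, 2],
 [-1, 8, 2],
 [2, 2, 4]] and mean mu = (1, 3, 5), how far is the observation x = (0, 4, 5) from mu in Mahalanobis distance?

Step 1 — centre the observation: (x - mu) = (-1, 1, 0).

Step 2 — invert Sigma (cofactor / det for 3×3, or solve directly):
  Sigma^{-1} = [[0.1842, 0.0526, -0.1184],
 [0.0526, 0.1579, -0.1053],
 [-0.1184, -0.1053, 0.3618]].

Step 3 — form the quadratic (x - mu)^T · Sigma^{-1} · (x - mu):
  Sigma^{-1} · (x - mu) = (-0.1316, 0.1053, 0.0132).
  (x - mu)^T · [Sigma^{-1} · (x - mu)] = (-1)·(-0.1316) + (1)·(0.1053) + (0)·(0.0132) = 0.2368.

Step 4 — take square root: d = √(0.2368) ≈ 0.4867.

d(x, mu) = √(0.2368) ≈ 0.4867


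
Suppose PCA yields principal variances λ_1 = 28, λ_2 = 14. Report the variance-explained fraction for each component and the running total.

Step 1 — total variance = trace(Sigma) = Σ λ_i = 28 + 14 = 42.

Step 2 — fraction explained by component i = λ_i / Σ λ:
  PC1: 28/42 = 0.6667
  PC2: 14/42 = 0.3333

Step 3 — cumulative fraction after k components = (λ_1 + ... + λ_k) / Σ λ:
  k = 1: 28/42 = 0.6667
  k = 2: (28 + 14)/42 = 42/42 = 1

Summary (fraction, with percent):

explained: PC1 0.6667 (66.67%), PC2 0.3333 (33.33%);  cumulative: 0.6667, 1


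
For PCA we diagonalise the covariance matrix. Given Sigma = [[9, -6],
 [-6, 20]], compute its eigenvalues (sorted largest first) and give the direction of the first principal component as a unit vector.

Step 1 — characteristic polynomial of 2×2 Sigma:
  det(Sigma - λI) = λ² - trace · λ + det = 0.
  trace = 9 + 20 = 29, det = 9·20 - (-6)² = 144.
Step 2 — discriminant:
  Δ = trace² - 4·det = 841 - 576 = 265.
Step 3 — eigenvalues:
  λ = (trace ± √Δ)/2 = (29 ± 16.2788)/2,
  λ_1 = 22.6394,  λ_2 = 6.3606.

Step 4 — unit eigenvector for λ_1: solve (Sigma - λ_1 I)v = 0. First row:
  (9 - 22.6394)·v_x + (-6)·v_y = 0, i.e. (-13.6394)·v_x + (-6)·v_y = 0,
  so v ∝ (b, λ_1 - a) = (-6, 13.6394); multiply by -1 so the first entry is positive: u = (6, -13.6394).
  ||u|| = √((6)² + (-13.6394)²) = √(222.0335) ≈ 14.9008,
  v_1 = u/||u|| ≈ (0.4027, -0.9153) (||v_1|| = 1).

λ_1 = 22.6394,  λ_2 = 6.3606;  v_1 ≈ (0.4027, -0.9153)


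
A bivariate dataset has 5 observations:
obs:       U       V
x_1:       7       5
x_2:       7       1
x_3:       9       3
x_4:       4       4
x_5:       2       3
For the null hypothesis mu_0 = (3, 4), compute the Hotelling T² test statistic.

Step 1 — sample mean vector:
  mean(U) = (7 + 7 + 9 + 4 + 2) / 5 = 29/5 = 5.8
  mean(V) = (5 + 1 + 3 + 4 + 3) / 5 = 16/5 = 3.2
  x̄ = (5.8, 3.2),  deviation x̄ - mu_0 = (5.8, 3.2) - (3, 4) = (2.8, -0.8).

Step 2 — sample covariance matrix, S[i,j] = (1/(n-1)) · Σ_k (x_{k,i} - mean_i) · (x_{k,j} - mean_j), divisor n-1 = 4:
  S[U,U] = ((1.2)·(1.2) + (1.2)·(1.2) + (3.2)·(3.2) + (-1.8)·(-1.8) + (-3.8)·(-3.8)) / 4 = 30.8/4 = 7.7
  S[U,V] = ((1.2)·(1.8) + (1.2)·(-2.2) + (3.2)·(-0.2) + (-1.8)·(0.8) + (-3.8)·(-0.2)) / 4 = -1.8/4 = -0.45
  S[V,V] = ((1.8)·(1.8) + (-2.2)·(-2.2) + (-0.2)·(-0.2) + (0.8)·(0.8) + (-0.2)·(-0.2)) / 4 = 8.8/4 = 2.2
  S = [[7.7, -0.45],
 [-0.45, 2.2]].

Step 3 — invert S. det(S) = 7.7·2.2 - (-0.45)² = 16.7375.
  S^{-1} = (1/det) · [[d, -b], [-b, a]] = [[0.1314, 0.0269],
 [0.0269, 0.46]].

Step 4 — quadratic form (x̄ - mu_0)^T · S^{-1} · (x̄ - mu_0):
  S^{-1} · (x̄ - mu_0) = (0.3465, -0.2928),
  (x̄ - mu_0)^T · [...] = (2.8)·(0.3465) + (-0.8)·(-0.2928) = 1.2045.

Step 5 — scale by n: T² = 5 · 1.2045 = 6.0224.

T² ≈ 6.0224


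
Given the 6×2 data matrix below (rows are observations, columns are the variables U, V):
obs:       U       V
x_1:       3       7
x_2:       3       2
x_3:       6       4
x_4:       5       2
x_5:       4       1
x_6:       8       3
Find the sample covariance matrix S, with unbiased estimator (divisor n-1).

Step 1 — column means:
  mean(U) = (3 + 3 + 6 + 5 + 4 + 8) / 6 = 29/6 = 4.8333
  mean(V) = (7 + 2 + 4 + 2 + 1 + 3) / 6 = 19/6 = 3.1667

Step 2 — sample covariance S[i,j] = (1/(n-1)) · Σ_k (x_{k,i} - mean_i) · (x_{k,j} - mean_j), with n-1 = 5.
  S[U,U] = ((-1.8333)·(-1.8333) + (-1.8333)·(-1.8333) + (1.1667)·(1.1667) + (0.1667)·(0.1667) + (-0.8333)·(-0.8333) + (3.1667)·(3.1667)) / 5 = 18.8333/5 = 3.7667
  S[U,V] = ((-1.8333)·(3.8333) + (-1.8333)·(-1.1667) + (1.1667)·(0.8333) + (0.1667)·(-1.1667) + (-0.8333)·(-2.1667) + (3.1667)·(-0.1667)) / 5 = -2.8333/5 = -0.5667
  S[V,V] = ((3.8333)·(3.8333) + (-1.1667)·(-1.1667) + (0.8333)·(0.8333) + (-1.1667)·(-1.1667) + (-2.1667)·(-2.1667) + (-0.1667)·(-0.1667)) / 5 = 22.8333/5 = 4.5667

S is symmetric (S[j,i] = S[i,j]). Assembling:

S = [[3.7667, -0.5667],
 [-0.5667, 4.5667]]


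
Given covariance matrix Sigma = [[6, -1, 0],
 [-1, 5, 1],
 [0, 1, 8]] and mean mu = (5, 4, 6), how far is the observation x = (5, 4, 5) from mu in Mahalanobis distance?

Step 1 — centre the observation: (x - mu) = (0, 0, -1).

Step 2 — invert Sigma (cofactor / det for 3×3, or solve directly):
  Sigma^{-1} = [[0.1726, 0.0354, -0.0044],
 [0.0354, 0.2124, -0.0265],
 [-0.0044, -0.0265, 0.1283]].

Step 3 — form the quadratic (x - mu)^T · Sigma^{-1} · (x - mu):
  Sigma^{-1} · (x - mu) = (0.0044, 0.0265, -0.1283).
  (x - mu)^T · [Sigma^{-1} · (x - mu)] = (0)·(0.0044) + (0)·(0.0265) + (-1)·(-0.1283) = 0.1283.

Step 4 — take square root: d = √(0.1283) ≈ 0.3582.

d(x, mu) = √(0.1283) ≈ 0.3582


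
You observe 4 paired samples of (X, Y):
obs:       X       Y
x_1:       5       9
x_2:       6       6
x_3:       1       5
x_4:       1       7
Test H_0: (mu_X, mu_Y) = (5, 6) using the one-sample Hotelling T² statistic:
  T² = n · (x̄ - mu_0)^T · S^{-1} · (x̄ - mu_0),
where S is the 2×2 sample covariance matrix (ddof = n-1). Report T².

Step 1 — sample mean vector:
  mean(X) = (5 + 6 + 1 + 1) / 4 = 13/4 = 3.25
  mean(Y) = (9 + 6 + 5 + 7) / 4 = 27/4 = 6.75
  x̄ = (3.25, 6.75),  deviation x̄ - mu_0 = (3.25, 6.75) - (5, 6) = (-1.75, 0.75).

Step 2 — sample covariance matrix, S[i,j] = (1/(n-1)) · Σ_k (x_{k,i} - mean_i) · (x_{k,j} - mean_j), divisor n-1 = 3:
  S[X,X] = ((1.75)·(1.75) + (2.75)·(2.75) + (-2.25)·(-2.25) + (-2.25)·(-2.25)) / 3 = 20.75/3 = 6.9167
  S[X,Y] = ((1.75)·(2.25) + (2.75)·(-0.75) + (-2.25)·(-1.75) + (-2.25)·(0.25)) / 3 = 5.25/3 = 1.75
  S[Y,Y] = ((2.25)·(2.25) + (-0.75)·(-0.75) + (-1.75)·(-1.75) + (0.25)·(0.25)) / 3 = 8.75/3 = 2.9167
  S = [[6.9167, 1.75],
 [1.75, 2.9167]].

Step 3 — invert S. det(S) = 6.9167·2.9167 - (1.75)² = 17.1111.
  S^{-1} = (1/det) · [[d, -b], [-b, a]] = [[0.1705, -0.1023],
 [-0.1023, 0.4042]].

Step 4 — quadratic form (x̄ - mu_0)^T · S^{-1} · (x̄ - mu_0):
  S^{-1} · (x̄ - mu_0) = (-0.375, 0.4821),
  (x̄ - mu_0)^T · [...] = (-1.75)·(-0.375) + (0.75)·(0.4821) = 1.0179.

Step 5 — scale by n: T² = 4 · 1.0179 = 4.0714.

T² ≈ 4.0714


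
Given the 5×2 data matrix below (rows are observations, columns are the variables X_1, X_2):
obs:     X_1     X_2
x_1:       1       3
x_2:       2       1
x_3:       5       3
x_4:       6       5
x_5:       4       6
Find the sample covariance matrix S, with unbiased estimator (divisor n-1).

Step 1 — column means:
  mean(X_1) = (1 + 2 + 5 + 6 + 4) / 5 = 18/5 = 3.6
  mean(X_2) = (3 + 1 + 3 + 5 + 6) / 5 = 18/5 = 3.6

Step 2 — sample covariance S[i,j] = (1/(n-1)) · Σ_k (x_{k,i} - mean_i) · (x_{k,j} - mean_j), with n-1 = 4.
  S[X_1,X_1] = ((-2.6)·(-2.6) + (-1.6)·(-1.6) + (1.4)·(1.4) + (2.4)·(2.4) + (0.4)·(0.4)) / 4 = 17.2/4 = 4.3
  S[X_1,X_2] = ((-2.6)·(-0.6) + (-1.6)·(-2.6) + (1.4)·(-0.6) + (2.4)·(1.4) + (0.4)·(2.4)) / 4 = 9.2/4 = 2.3
  S[X_2,X_2] = ((-0.6)·(-0.6) + (-2.6)·(-2.6) + (-0.6)·(-0.6) + (1.4)·(1.4) + (2.4)·(2.4)) / 4 = 15.2/4 = 3.8

S is symmetric (S[j,i] = S[i,j]). Assembling:

S = [[4.3, 2.3],
 [2.3, 3.8]]


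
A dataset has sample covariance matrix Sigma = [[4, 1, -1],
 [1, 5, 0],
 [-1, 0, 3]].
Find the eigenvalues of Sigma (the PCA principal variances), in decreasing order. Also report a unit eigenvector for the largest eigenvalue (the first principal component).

Step 1 — characteristic polynomial p(λ) = det(λI - Sigma) = λ³ - tr·λ² + c_1·λ - det, where tr = trace, c_1 = sum of the principal 2×2 minors, det = det(Sigma):
  tr = 4 + 5 + 3 = 12,
  c_1 = (4·5 - (1)²) + (4·3 - (-1)²) + (5·3 - (0)²) = 19 + 11 + 15 = 45,
  det = 4·(5·3 - (0)²) - (1)·((1)·3 - (0)·(-1)) + (-1)·((1)·(0) - 5·(-1)) = 4·(15) - (1)·(3) + (-1)·(5) = 52.
  So p(λ) = λ³ - 12λ² + 45λ - 52.
Step 2 — look for an integer root (rational root theorem: any rational root is an integer divisor of 52). Testing λ = 4:
  p(4) = 64 - 192 + 180 - 52 = 0  ✓
  Dividing out (λ - 4): p(λ) = (λ - 4)(λ² - 8λ + 13).
Step 3 — remaining eigenvalues from the quadratic λ² - 8λ + 13 = 0:
  Δ = 8² - 4·13 = 64 - 52 = 12,  λ = (8 ± √12)/2 = (8 ± 3.4641)/2 ≈ 5.7321 or 2.2679.
  Sorted: λ_1 = 5.7321,  λ_2 = 4,  λ_3 = 2.2679  (check: sum = 12 = tr ✓).

Step 4 — unit eigenvector for λ_1 ≈ 5.7321: v spans the null space of (Sigma - λ_1 I), whose rows are
  r_1 = (-1.7321, 1, -1),  r_2 = (1, -0.7321, 0),  r_3 = (-1, 0, -2.7321).
  v is orthogonal to every row, so take v ∝ r_1 × r_2 = ((1)·(0) - (-1)·(-0.7321), (-1)·(1) - (-1.7321)·(0), (-1.7321)·(-0.7321) - (1)·(1)) ≈ (-0.7321, -1, 0.2679).
  Rescale (multiply by -1 so the first nonzero entry is positive): u = (0.7321, 1, -0.2679).
  ||u|| = √((0.7321)² + (1)² + (-0.2679)²) = √(1.6077) ≈ 1.2679,  v_1 = u/||u|| ≈ (0.5774, 0.7887, -0.2113) (||v_1|| = 1).

λ_1 = 5.7321,  λ_2 = 4,  λ_3 = 2.2679;  v_1 ≈ (0.5774, 0.7887, -0.2113)


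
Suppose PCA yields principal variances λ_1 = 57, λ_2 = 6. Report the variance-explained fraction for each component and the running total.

Step 1 — total variance = trace(Sigma) = Σ λ_i = 57 + 6 = 63.

Step 2 — fraction explained by component i = λ_i / Σ λ:
  PC1: 57/63 = 0.9048
  PC2: 6/63 = 0.0952

Step 3 — cumulative fraction after k components = (λ_1 + ... + λ_k) / Σ λ:
  k = 1: 57/63 = 0.9048
  k = 2: (57 + 6)/63 = 63/63 = 1

Summary (fraction, with percent):

explained: PC1 0.9048 (90.48%), PC2 0.0952 (9.52%);  cumulative: 0.9048, 1


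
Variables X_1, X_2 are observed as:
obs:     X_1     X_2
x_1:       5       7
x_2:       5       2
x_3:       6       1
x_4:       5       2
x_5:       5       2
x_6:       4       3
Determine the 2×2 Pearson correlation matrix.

Step 1 — column means:
  mean(X_1) = (5 + 5 + 6 + 5 + 5 + 4) / 6 = 30/6 = 5
  mean(X_2) = (7 + 2 + 1 + 2 + 2 + 3) / 6 = 17/6 = 2.8333

Step 2 — sample variances and covariances s[i,j] = (1/(n-1)) · Σ_k (x_{k,i} - mean_i) · (x_{k,j} - mean_j), with n-1 = 5:
  s[X_1,X_1] = ((0)·(0) + (0)·(0) + (1)·(1) + (0)·(0) + (0)·(0) + (-1)·(-1)) / 5 = 2/5 = 0.4
  s[X_1,X_2] = ((0)·(4.1667) + (0)·(-0.8333) + (1)·(-1.8333) + (0)·(-0.8333) + (0)·(-0.8333) + (-1)·(0.1667)) / 5 = -2/5 = -0.4
  s[X_2,X_2] = ((4.1667)·(4.1667) + (-0.8333)·(-0.8333) + (-1.8333)·(-1.8333) + (-0.8333)·(-0.8333) + (-0.8333)·(-0.8333) + (0.1667)·(0.1667)) / 5 = 22.8333/5 = 4.5667
  Sample standard deviations s_i = √(s[i,i]):
  s(X_1) = √(0.4) = 0.6325
  s(X_2) = √(4.5667) = 2.137

Step 3 — r_{ij} = s_{ij} / (s_i · s_j):
  r[X_1,X_1] = 1 (diagonal).
  r[X_1,X_2] = -0.4 / (0.6325 · 2.137) = -0.4 / 1.3515 = -0.296
  r[X_2,X_2] = 1 (diagonal).

R is symmetric with unit diagonal. Assembling:

R = [[1, -0.296],
 [-0.296, 1]]


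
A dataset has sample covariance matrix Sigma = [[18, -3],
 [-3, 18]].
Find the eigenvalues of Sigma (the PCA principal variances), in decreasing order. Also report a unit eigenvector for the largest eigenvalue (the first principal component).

Step 1 — characteristic polynomial of 2×2 Sigma:
  det(Sigma - λI) = λ² - trace · λ + det = 0.
  trace = 18 + 18 = 36, det = 18·18 - (-3)² = 315.
Step 2 — discriminant:
  Δ = trace² - 4·det = 1296 - 1260 = 36.
Step 3 — eigenvalues:
  λ = (trace ± √Δ)/2 = (36 ± 6)/2,
  λ_1 = 21,  λ_2 = 15.

Step 4 — unit eigenvector for λ_1: solve (Sigma - λ_1 I)v = 0. First row:
  (18 - 21)·v_x + (-3)·v_y = 0, i.e. (-3)·v_x + (-3)·v_y = 0,
  so v ∝ (b, λ_1 - a) = (-3, 3); multiply by -1 so the first entry is positive: u = (3, -3).
  ||u|| = √((3)² + (-3)²) = √(18) ≈ 4.2426,
  v_1 = u/||u|| ≈ (0.7071, -0.7071) (||v_1|| = 1).

λ_1 = 21,  λ_2 = 15;  v_1 ≈ (0.7071, -0.7071)


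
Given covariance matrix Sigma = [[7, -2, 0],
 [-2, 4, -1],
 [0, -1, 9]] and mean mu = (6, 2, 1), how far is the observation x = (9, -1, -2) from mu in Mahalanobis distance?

Step 1 — centre the observation: (x - mu) = (3, -3, -3).

Step 2 — invert Sigma (cofactor / det for 3×3, or solve directly):
  Sigma^{-1} = [[0.1675, 0.0861, 0.0096],
 [0.0861, 0.3014, 0.0335],
 [0.0096, 0.0335, 0.1148]].

Step 3 — form the quadratic (x - mu)^T · Sigma^{-1} · (x - mu):
  Sigma^{-1} · (x - mu) = (0.2153, -0.7464, -0.4163).
  (x - mu)^T · [Sigma^{-1} · (x - mu)] = (3)·(0.2153) + (-3)·(-0.7464) + (-3)·(-0.4163) = 4.134.

Step 4 — take square root: d = √(4.134) ≈ 2.0332.

d(x, mu) = √(4.134) ≈ 2.0332


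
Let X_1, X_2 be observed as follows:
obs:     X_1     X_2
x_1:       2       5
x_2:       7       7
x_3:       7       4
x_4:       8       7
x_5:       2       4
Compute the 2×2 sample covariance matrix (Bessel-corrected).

Step 1 — column means:
  mean(X_1) = (2 + 7 + 7 + 8 + 2) / 5 = 26/5 = 5.2
  mean(X_2) = (5 + 7 + 4 + 7 + 4) / 5 = 27/5 = 5.4

Step 2 — sample covariance S[i,j] = (1/(n-1)) · Σ_k (x_{k,i} - mean_i) · (x_{k,j} - mean_j), with n-1 = 4.
  S[X_1,X_1] = ((-3.2)·(-3.2) + (1.8)·(1.8) + (1.8)·(1.8) + (2.8)·(2.8) + (-3.2)·(-3.2)) / 4 = 34.8/4 = 8.7
  S[X_1,X_2] = ((-3.2)·(-0.4) + (1.8)·(1.6) + (1.8)·(-1.4) + (2.8)·(1.6) + (-3.2)·(-1.4)) / 4 = 10.6/4 = 2.65
  S[X_2,X_2] = ((-0.4)·(-0.4) + (1.6)·(1.6) + (-1.4)·(-1.4) + (1.6)·(1.6) + (-1.4)·(-1.4)) / 4 = 9.2/4 = 2.3

S is symmetric (S[j,i] = S[i,j]). Assembling:

S = [[8.7, 2.65],
 [2.65, 2.3]]


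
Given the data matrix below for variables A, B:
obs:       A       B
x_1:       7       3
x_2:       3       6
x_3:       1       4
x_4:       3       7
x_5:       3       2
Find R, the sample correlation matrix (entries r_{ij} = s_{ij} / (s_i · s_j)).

Step 1 — column means:
  mean(A) = (7 + 3 + 1 + 3 + 3) / 5 = 17/5 = 3.4
  mean(B) = (3 + 6 + 4 + 7 + 2) / 5 = 22/5 = 4.4

Step 2 — sample variances and covariances s[i,j] = (1/(n-1)) · Σ_k (x_{k,i} - mean_i) · (x_{k,j} - mean_j), with n-1 = 4:
  s[A,A] = ((3.6)·(3.6) + (-0.4)·(-0.4) + (-2.4)·(-2.4) + (-0.4)·(-0.4) + (-0.4)·(-0.4)) / 4 = 19.2/4 = 4.8
  s[A,B] = ((3.6)·(-1.4) + (-0.4)·(1.6) + (-2.4)·(-0.4) + (-0.4)·(2.6) + (-0.4)·(-2.4)) / 4 = -4.8/4 = -1.2
  s[B,B] = ((-1.4)·(-1.4) + (1.6)·(1.6) + (-0.4)·(-0.4) + (2.6)·(2.6) + (-2.4)·(-2.4)) / 4 = 17.2/4 = 4.3
  Sample standard deviations s_i = √(s[i,i]):
  s(A) = √(4.8) = 2.1909
  s(B) = √(4.3) = 2.0736

Step 3 — r_{ij} = s_{ij} / (s_i · s_j):
  r[A,A] = 1 (diagonal).
  r[A,B] = -1.2 / (2.1909 · 2.0736) = -1.2 / 4.5431 = -0.2641
  r[B,B] = 1 (diagonal).

R is symmetric with unit diagonal. Assembling:

R = [[1, -0.2641],
 [-0.2641, 1]]


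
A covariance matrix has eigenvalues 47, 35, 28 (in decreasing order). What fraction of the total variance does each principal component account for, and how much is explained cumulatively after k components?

Step 1 — total variance = trace(Sigma) = Σ λ_i = 47 + 35 + 28 = 110.

Step 2 — fraction explained by component i = λ_i / Σ λ:
  PC1: 47/110 = 0.4273
  PC2: 35/110 = 0.3182
  PC3: 28/110 = 0.2545

Step 3 — cumulative fraction after k components = (λ_1 + ... + λ_k) / Σ λ:
  k = 1: 47/110 = 0.4273
  k = 2: (47 + 35)/110 = 82/110 = 0.7455
  k = 3: (47 + 35 + 28)/110 = 110/110 = 1

Summary (fraction, with percent):

explained: PC1 0.4273 (42.73%), PC2 0.3182 (31.82%), PC3 0.2545 (25.45%);  cumulative: 0.4273, 0.7455, 1


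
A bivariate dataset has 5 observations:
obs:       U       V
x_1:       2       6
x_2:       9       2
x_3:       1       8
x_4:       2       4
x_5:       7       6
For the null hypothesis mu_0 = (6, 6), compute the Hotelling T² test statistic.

Step 1 — sample mean vector:
  mean(U) = (2 + 9 + 1 + 2 + 7) / 5 = 21/5 = 4.2
  mean(V) = (6 + 2 + 8 + 4 + 6) / 5 = 26/5 = 5.2
  x̄ = (4.2, 5.2),  deviation x̄ - mu_0 = (4.2, 5.2) - (6, 6) = (-1.8, -0.8).

Step 2 — sample covariance matrix, S[i,j] = (1/(n-1)) · Σ_k (x_{k,i} - mean_i) · (x_{k,j} - mean_j), divisor n-1 = 4:
  S[U,U] = ((-2.2)·(-2.2) + (4.8)·(4.8) + (-3.2)·(-3.2) + (-2.2)·(-2.2) + (2.8)·(2.8)) / 4 = 50.8/4 = 12.7
  S[U,V] = ((-2.2)·(0.8) + (4.8)·(-3.2) + (-3.2)·(2.8) + (-2.2)·(-1.2) + (2.8)·(0.8)) / 4 = -21.2/4 = -5.3
  S[V,V] = ((0.8)·(0.8) + (-3.2)·(-3.2) + (2.8)·(2.8) + (-1.2)·(-1.2) + (0.8)·(0.8)) / 4 = 20.8/4 = 5.2
  S = [[12.7, -5.3],
 [-5.3, 5.2]].

Step 3 — invert S. det(S) = 12.7·5.2 - (-5.3)² = 37.95.
  S^{-1} = (1/det) · [[d, -b], [-b, a]] = [[0.137, 0.1397],
 [0.1397, 0.3347]].

Step 4 — quadratic form (x̄ - mu_0)^T · S^{-1} · (x̄ - mu_0):
  S^{-1} · (x̄ - mu_0) = (-0.3584, -0.5191),
  (x̄ - mu_0)^T · [...] = (-1.8)·(-0.3584) + (-0.8)·(-0.5191) = 1.0603.

Step 5 — scale by n: T² = 5 · 1.0603 = 5.3017.

T² ≈ 5.3017


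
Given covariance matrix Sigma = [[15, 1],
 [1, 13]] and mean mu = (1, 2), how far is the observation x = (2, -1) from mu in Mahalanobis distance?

Step 1 — centre the observation: (x - mu) = (1, -3).

Step 2 — invert Sigma. det(Sigma) = 15·13 - (1)² = 194.
  Sigma^{-1} = (1/det) · [[d, -b], [-b, a]] = [[0.067, -0.0052],
 [-0.0052, 0.0773]].

Step 3 — form the quadratic (x - mu)^T · Sigma^{-1} · (x - mu):
  Sigma^{-1} · (x - mu) = (0.0825, -0.2371).
  (x - mu)^T · [Sigma^{-1} · (x - mu)] = (1)·(0.0825) + (-3)·(-0.2371) = 0.7938.

Step 4 — take square root: d = √(0.7938) ≈ 0.891.

d(x, mu) = √(0.7938) ≈ 0.891


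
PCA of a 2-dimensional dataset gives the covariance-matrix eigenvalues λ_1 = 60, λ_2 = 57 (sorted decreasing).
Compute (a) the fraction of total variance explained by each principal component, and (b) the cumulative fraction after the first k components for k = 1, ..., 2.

Step 1 — total variance = trace(Sigma) = Σ λ_i = 60 + 57 = 117.

Step 2 — fraction explained by component i = λ_i / Σ λ:
  PC1: 60/117 = 0.5128
  PC2: 57/117 = 0.4872

Step 3 — cumulative fraction after k components = (λ_1 + ... + λ_k) / Σ λ:
  k = 1: 60/117 = 0.5128
  k = 2: (60 + 57)/117 = 117/117 = 1

Summary (fraction, with percent):

explained: PC1 0.5128 (51.28%), PC2 0.4872 (48.72%);  cumulative: 0.5128, 1


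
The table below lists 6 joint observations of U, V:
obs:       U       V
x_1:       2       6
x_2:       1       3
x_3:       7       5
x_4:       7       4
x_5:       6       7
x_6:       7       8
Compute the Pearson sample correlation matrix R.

Step 1 — column means:
  mean(U) = (2 + 1 + 7 + 7 + 6 + 7) / 6 = 30/6 = 5
  mean(V) = (6 + 3 + 5 + 4 + 7 + 8) / 6 = 33/6 = 5.5

Step 2 — sample variances and covariances s[i,j] = (1/(n-1)) · Σ_k (x_{k,i} - mean_i) · (x_{k,j} - mean_j), with n-1 = 5:
  s[U,U] = ((-3)·(-3) + (-4)·(-4) + (2)·(2) + (2)·(2) + (1)·(1) + (2)·(2)) / 5 = 38/5 = 7.6
  s[U,V] = ((-3)·(0.5) + (-4)·(-2.5) + (2)·(-0.5) + (2)·(-1.5) + (1)·(1.5) + (2)·(2.5)) / 5 = 11/5 = 2.2
  s[V,V] = ((0.5)·(0.5) + (-2.5)·(-2.5) + (-0.5)·(-0.5) + (-1.5)·(-1.5) + (1.5)·(1.5) + (2.5)·(2.5)) / 5 = 17.5/5 = 3.5
  Sample standard deviations s_i = √(s[i,i]):
  s(U) = √(7.6) = 2.7568
  s(V) = √(3.5) = 1.8708

Step 3 — r_{ij} = s_{ij} / (s_i · s_j):
  r[U,U] = 1 (diagonal).
  r[U,V] = 2.2 / (2.7568 · 1.8708) = 2.2 / 5.1575 = 0.4266
  r[V,V] = 1 (diagonal).

R is symmetric with unit diagonal. Assembling:

R = [[1, 0.4266],
 [0.4266, 1]]
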